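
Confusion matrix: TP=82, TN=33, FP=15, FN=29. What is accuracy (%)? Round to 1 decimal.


Accuracy = (TP + TN) / (TP + TN + FP + FN) * 100
= (82 + 33) / (82 + 33 + 15 + 29)
= 115 / 159
= 0.7233
= 72.3%

72.3


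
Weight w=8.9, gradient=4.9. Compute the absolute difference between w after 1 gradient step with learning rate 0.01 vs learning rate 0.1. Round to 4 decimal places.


With lr=0.01: w_new = 8.9 - 0.01 * 4.9 = 8.851
With lr=0.1: w_new = 8.9 - 0.1 * 4.9 = 8.41
Absolute difference = |8.851 - 8.41|
= 0.4410

0.4410


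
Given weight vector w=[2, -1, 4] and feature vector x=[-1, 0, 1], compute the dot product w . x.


Element-wise products:
2 * -1 = -2
-1 * 0 = 0
4 * 1 = 4
Sum = -2 + 0 + 4
= 2

2


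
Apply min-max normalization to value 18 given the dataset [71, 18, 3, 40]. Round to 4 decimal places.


Min = 3, Max = 71
Range = 71 - 3 = 68
Scaled = (x - min) / (max - min)
= (18 - 3) / 68
= 15 / 68
= 0.2206

0.2206


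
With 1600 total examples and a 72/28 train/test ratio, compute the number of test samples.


Train samples = 1600 * 72% = 1152
Test samples = 1600 - 1152
= 448

448


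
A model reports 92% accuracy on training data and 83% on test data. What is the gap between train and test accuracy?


Gap = train_accuracy - test_accuracy
= 92 - 83
= 9%
This moderate gap may indicate mild overfitting.

9


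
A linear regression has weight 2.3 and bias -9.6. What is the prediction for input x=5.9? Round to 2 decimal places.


y = 2.3 * 5.9 + (-9.6)
= 13.57 + (-9.6)
= 3.97

3.97


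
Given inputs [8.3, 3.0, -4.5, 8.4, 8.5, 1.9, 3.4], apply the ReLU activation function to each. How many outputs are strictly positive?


ReLU(x) = max(0, x) for each element:
ReLU(8.3) = 8.3
ReLU(3.0) = 3.0
ReLU(-4.5) = 0
ReLU(8.4) = 8.4
ReLU(8.5) = 8.5
ReLU(1.9) = 1.9
ReLU(3.4) = 3.4
Active neurons (>0): 6

6


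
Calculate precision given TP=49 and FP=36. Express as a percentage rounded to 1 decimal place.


Precision = TP / (TP + FP) * 100
= 49 / (49 + 36)
= 49 / 85
= 0.5765
= 57.6%

57.6


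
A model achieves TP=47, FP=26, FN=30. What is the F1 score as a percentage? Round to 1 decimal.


Precision = TP / (TP + FP) = 47 / 73 = 0.6438
Recall = TP / (TP + FN) = 47 / 77 = 0.6104
F1 = 2 * P * R / (P + R)
= 2 * 0.6438 * 0.6104 / (0.6438 + 0.6104)
= 0.786 / 1.2542
= 0.6267
As percentage: 62.7%

62.7


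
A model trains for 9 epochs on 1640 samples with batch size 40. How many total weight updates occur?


Iterations per epoch = 1640 / 40 = 41
Total updates = iterations_per_epoch * epochs
= 41 * 9
= 369

369


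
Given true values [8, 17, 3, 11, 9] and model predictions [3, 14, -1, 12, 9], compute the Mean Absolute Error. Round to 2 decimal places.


Absolute errors: [5, 3, 4, 1, 0]
Sum of absolute errors = 13
MAE = 13 / 5 = 2.60

2.60


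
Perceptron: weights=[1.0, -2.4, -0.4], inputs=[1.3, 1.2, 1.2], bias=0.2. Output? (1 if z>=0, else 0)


z = w . x + b
= 1.0*1.3 + -2.4*1.2 + -0.4*1.2 + 0.2
= 1.3 + -2.88 + -0.48 + 0.2
= -2.06 + 0.2
= -1.86
Since z = -1.86 < 0, output = 0

0


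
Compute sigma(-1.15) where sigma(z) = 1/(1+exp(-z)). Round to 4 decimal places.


sigmoid(z) = 1 / (1 + exp(-z))
exp(-(-1.15)) = exp(1.15) = 3.1582
1 + 3.1582 = 4.1582
1 / 4.1582 = 0.2405

0.2405


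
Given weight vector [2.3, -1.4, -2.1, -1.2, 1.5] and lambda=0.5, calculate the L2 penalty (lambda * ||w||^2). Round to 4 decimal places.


Squaring each weight:
2.3^2 = 5.29
(-1.4)^2 = 1.96
(-2.1)^2 = 4.41
(-1.2)^2 = 1.44
1.5^2 = 2.25
Sum of squares = 15.35
Penalty = 0.5 * 15.35 = 7.6750

7.6750


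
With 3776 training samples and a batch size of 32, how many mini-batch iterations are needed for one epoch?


Iterations per epoch = dataset_size / batch_size
= 3776 / 32
= 118

118


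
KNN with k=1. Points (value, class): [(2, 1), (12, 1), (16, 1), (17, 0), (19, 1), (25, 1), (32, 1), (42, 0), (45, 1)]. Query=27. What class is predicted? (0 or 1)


Distances from query 27:
Point 25 (class 1): distance = 2
K=1 nearest neighbors: classes = [1]
Votes for class 1: 1 / 1
Majority vote => class 1

1


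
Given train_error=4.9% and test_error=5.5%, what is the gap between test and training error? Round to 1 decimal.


Generalization gap = test_error - train_error
= 5.5 - 4.9
= 0.6%
A small gap suggests good generalization.

0.6


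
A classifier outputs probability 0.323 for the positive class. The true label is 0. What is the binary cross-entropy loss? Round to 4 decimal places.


For y=0: Loss = -log(1-p)
= -log(1 - 0.323)
= -log(0.677)
= -(-0.3901)
= 0.3901

0.3901


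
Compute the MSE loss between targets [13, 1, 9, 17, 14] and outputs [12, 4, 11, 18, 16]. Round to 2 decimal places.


Differences: [1, -3, -2, -1, -2]
Squared errors: [1, 9, 4, 1, 4]
Sum of squared errors = 19
MSE = 19 / 5 = 3.80

3.80


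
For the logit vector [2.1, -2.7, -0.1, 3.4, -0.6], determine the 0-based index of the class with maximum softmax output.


Softmax is a monotonic transformation, so it preserves the argmax.
We need to find the index of the maximum logit.
Index 0: 2.1
Index 1: -2.7
Index 2: -0.1
Index 3: 3.4
Index 4: -0.6
Maximum logit = 3.4 at index 3

3


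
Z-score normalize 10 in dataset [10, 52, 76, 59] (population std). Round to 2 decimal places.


Mean = (10 + 52 + 76 + 59) / 4 = 49.25
Variance = sum((x_i - mean)^2) / n = 589.6875
Std = sqrt(589.6875) = 24.2835
Z = (x - mean) / std
= (10 - 49.25) / 24.2835
= -39.25 / 24.2835
= -1.62

-1.62


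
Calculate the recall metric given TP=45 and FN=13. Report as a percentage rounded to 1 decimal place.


Recall = TP / (TP + FN) * 100
= 45 / (45 + 13)
= 45 / 58
= 0.7759
= 77.6%

77.6


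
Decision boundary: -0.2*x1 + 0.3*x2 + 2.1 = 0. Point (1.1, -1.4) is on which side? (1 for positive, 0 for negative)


Compute -0.2 * 1.1 + 0.3 * -1.4 + 2.1
= -0.22 + -0.42 + 2.1
= 1.46
Since 1.46 >= 0, the point is on the positive side.

1


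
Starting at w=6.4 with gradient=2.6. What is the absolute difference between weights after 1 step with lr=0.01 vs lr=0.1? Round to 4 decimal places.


With lr=0.01: w_new = 6.4 - 0.01 * 2.6 = 6.374
With lr=0.1: w_new = 6.4 - 0.1 * 2.6 = 6.14
Absolute difference = |6.374 - 6.14|
= 0.2340

0.2340


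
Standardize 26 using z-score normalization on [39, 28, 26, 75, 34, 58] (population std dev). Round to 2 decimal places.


Mean = (39 + 28 + 26 + 75 + 34 + 58) / 6 = 43.3333
Variance = sum((x_i - mean)^2) / n = 309.8889
Std = sqrt(309.8889) = 17.6037
Z = (x - mean) / std
= (26 - 43.3333) / 17.6037
= -17.3333 / 17.6037
= -0.98

-0.98


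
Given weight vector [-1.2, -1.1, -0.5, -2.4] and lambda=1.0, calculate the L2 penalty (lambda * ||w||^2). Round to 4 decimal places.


Squaring each weight:
(-1.2)^2 = 1.44
(-1.1)^2 = 1.21
(-0.5)^2 = 0.25
(-2.4)^2 = 5.76
Sum of squares = 8.66
Penalty = 1.0 * 8.66 = 8.6600

8.6600


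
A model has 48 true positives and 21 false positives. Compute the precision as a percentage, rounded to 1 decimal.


Precision = TP / (TP + FP) * 100
= 48 / (48 + 21)
= 48 / 69
= 0.6957
= 69.6%

69.6


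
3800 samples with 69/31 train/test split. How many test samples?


Train samples = 3800 * 69% = 2622
Test samples = 3800 - 2622
= 1178

1178


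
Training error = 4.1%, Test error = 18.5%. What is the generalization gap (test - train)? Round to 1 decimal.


Generalization gap = test_error - train_error
= 18.5 - 4.1
= 14.4%
A large gap suggests overfitting.

14.4


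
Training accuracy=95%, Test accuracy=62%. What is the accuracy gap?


Gap = train_accuracy - test_accuracy
= 95 - 62
= 33%
This large gap strongly indicates overfitting.

33


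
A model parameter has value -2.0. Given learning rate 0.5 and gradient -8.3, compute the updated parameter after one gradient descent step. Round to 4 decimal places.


w_new = w_old - lr * gradient
= -2.0 - 0.5 * -8.3
= -2.0 - (-4.15)
= 2.1500

2.1500


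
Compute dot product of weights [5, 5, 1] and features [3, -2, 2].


Element-wise products:
5 * 3 = 15
5 * -2 = -10
1 * 2 = 2
Sum = 15 + -10 + 2
= 7

7


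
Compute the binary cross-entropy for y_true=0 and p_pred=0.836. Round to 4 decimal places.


For y=0: Loss = -log(1-p)
= -log(1 - 0.836)
= -log(0.164)
= -(-1.8079)
= 1.8079

1.8079


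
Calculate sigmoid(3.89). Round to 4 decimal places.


sigmoid(z) = 1 / (1 + exp(-z))
exp(-(3.89)) = exp(-3.89) = 0.0204
1 + 0.0204 = 1.0204
1 / 1.0204 = 0.9800

0.9800


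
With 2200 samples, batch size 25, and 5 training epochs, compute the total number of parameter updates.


Iterations per epoch = 2200 / 25 = 88
Total updates = iterations_per_epoch * epochs
= 88 * 5
= 440

440


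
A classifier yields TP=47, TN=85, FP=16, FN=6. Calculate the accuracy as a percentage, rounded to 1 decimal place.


Accuracy = (TP + TN) / (TP + TN + FP + FN) * 100
= (47 + 85) / (47 + 85 + 16 + 6)
= 132 / 154
= 0.8571
= 85.7%

85.7


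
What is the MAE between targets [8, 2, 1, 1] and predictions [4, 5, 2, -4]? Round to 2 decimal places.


Absolute errors: [4, 3, 1, 5]
Sum of absolute errors = 13
MAE = 13 / 4 = 3.25

3.25


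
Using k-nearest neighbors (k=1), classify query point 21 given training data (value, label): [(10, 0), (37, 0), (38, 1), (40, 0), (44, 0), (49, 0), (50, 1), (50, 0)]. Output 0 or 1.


Distances from query 21:
Point 10 (class 0): distance = 11
K=1 nearest neighbors: classes = [0]
Votes for class 1: 0 / 1
Majority vote => class 0

0


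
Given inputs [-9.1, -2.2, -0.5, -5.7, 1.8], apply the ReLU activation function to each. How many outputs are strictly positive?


ReLU(x) = max(0, x) for each element:
ReLU(-9.1) = 0
ReLU(-2.2) = 0
ReLU(-0.5) = 0
ReLU(-5.7) = 0
ReLU(1.8) = 1.8
Active neurons (>0): 1

1


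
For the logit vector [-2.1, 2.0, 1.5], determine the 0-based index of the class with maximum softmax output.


Softmax is a monotonic transformation, so it preserves the argmax.
We need to find the index of the maximum logit.
Index 0: -2.1
Index 1: 2.0
Index 2: 1.5
Maximum logit = 2.0 at index 1

1


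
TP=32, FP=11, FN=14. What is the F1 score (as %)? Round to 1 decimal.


Precision = TP / (TP + FP) = 32 / 43 = 0.7442
Recall = TP / (TP + FN) = 32 / 46 = 0.6957
F1 = 2 * P * R / (P + R)
= 2 * 0.7442 * 0.6957 / (0.7442 + 0.6957)
= 1.0354 / 1.4398
= 0.7191
As percentage: 71.9%

71.9


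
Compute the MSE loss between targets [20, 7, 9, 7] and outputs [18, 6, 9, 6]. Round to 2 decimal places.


Differences: [2, 1, 0, 1]
Squared errors: [4, 1, 0, 1]
Sum of squared errors = 6
MSE = 6 / 4 = 1.50

1.50


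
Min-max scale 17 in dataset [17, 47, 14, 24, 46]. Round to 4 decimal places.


Min = 14, Max = 47
Range = 47 - 14 = 33
Scaled = (x - min) / (max - min)
= (17 - 14) / 33
= 3 / 33
= 0.0909

0.0909


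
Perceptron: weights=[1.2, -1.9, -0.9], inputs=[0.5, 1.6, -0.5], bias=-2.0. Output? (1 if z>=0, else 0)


z = w . x + b
= 1.2*0.5 + -1.9*1.6 + -0.9*-0.5 + -2.0
= 0.6 + -3.04 + 0.45 + -2.0
= -1.99 + -2.0
= -3.99
Since z = -3.99 < 0, output = 0

0


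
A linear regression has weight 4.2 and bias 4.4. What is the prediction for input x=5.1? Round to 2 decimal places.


y = 4.2 * 5.1 + (4.4)
= 21.42 + (4.4)
= 25.82

25.82


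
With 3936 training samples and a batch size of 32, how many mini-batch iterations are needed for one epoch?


Iterations per epoch = dataset_size / batch_size
= 3936 / 32
= 123

123


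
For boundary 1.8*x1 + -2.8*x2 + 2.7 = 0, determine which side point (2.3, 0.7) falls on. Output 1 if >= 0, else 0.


Compute 1.8 * 2.3 + -2.8 * 0.7 + 2.7
= 4.14 + -1.96 + 2.7
= 4.88
Since 4.88 >= 0, the point is on the positive side.

1


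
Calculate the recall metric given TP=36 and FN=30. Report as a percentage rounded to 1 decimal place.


Recall = TP / (TP + FN) * 100
= 36 / (36 + 30)
= 36 / 66
= 0.5455
= 54.5%

54.5


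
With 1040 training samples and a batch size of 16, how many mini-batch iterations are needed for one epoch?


Iterations per epoch = dataset_size / batch_size
= 1040 / 16
= 65

65


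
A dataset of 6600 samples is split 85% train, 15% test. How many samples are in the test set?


Train samples = 6600 * 85% = 5610
Test samples = 6600 - 5610
= 990

990


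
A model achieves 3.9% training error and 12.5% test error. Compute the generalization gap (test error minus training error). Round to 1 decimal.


Generalization gap = test_error - train_error
= 12.5 - 3.9
= 8.6%
A moderate gap.

8.6


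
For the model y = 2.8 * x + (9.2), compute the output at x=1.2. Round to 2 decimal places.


y = 2.8 * 1.2 + (9.2)
= 3.36 + (9.2)
= 12.56

12.56


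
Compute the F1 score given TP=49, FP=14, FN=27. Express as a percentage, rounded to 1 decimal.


Precision = TP / (TP + FP) = 49 / 63 = 0.7778
Recall = TP / (TP + FN) = 49 / 76 = 0.6447
F1 = 2 * P * R / (P + R)
= 2 * 0.7778 * 0.6447 / (0.7778 + 0.6447)
= 1.0029 / 1.4225
= 0.705
As percentage: 70.5%

70.5


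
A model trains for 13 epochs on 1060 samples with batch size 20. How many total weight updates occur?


Iterations per epoch = 1060 / 20 = 53
Total updates = iterations_per_epoch * epochs
= 53 * 13
= 689

689


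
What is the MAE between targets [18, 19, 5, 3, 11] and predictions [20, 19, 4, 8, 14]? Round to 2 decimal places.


Absolute errors: [2, 0, 1, 5, 3]
Sum of absolute errors = 11
MAE = 11 / 5 = 2.20

2.20


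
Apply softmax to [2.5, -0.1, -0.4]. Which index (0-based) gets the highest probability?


Softmax is a monotonic transformation, so it preserves the argmax.
We need to find the index of the maximum logit.
Index 0: 2.5
Index 1: -0.1
Index 2: -0.4
Maximum logit = 2.5 at index 0

0


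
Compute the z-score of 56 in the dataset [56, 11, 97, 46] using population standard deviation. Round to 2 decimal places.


Mean = (56 + 11 + 97 + 46) / 4 = 52.5
Variance = sum((x_i - mean)^2) / n = 939.25
Std = sqrt(939.25) = 30.6472
Z = (x - mean) / std
= (56 - 52.5) / 30.6472
= 3.5 / 30.6472
= 0.11

0.11


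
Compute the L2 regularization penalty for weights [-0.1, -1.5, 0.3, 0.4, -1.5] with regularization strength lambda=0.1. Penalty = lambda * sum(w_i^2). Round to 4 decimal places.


Squaring each weight:
(-0.1)^2 = 0.01
(-1.5)^2 = 2.25
0.3^2 = 0.09
0.4^2 = 0.16
(-1.5)^2 = 2.25
Sum of squares = 4.76
Penalty = 0.1 * 4.76 = 0.4760

0.4760


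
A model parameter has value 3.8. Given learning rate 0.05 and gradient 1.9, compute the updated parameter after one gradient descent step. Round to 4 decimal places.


w_new = w_old - lr * gradient
= 3.8 - 0.05 * 1.9
= 3.8 - (0.095)
= 3.7050

3.7050


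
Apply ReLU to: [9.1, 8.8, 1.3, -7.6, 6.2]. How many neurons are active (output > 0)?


ReLU(x) = max(0, x) for each element:
ReLU(9.1) = 9.1
ReLU(8.8) = 8.8
ReLU(1.3) = 1.3
ReLU(-7.6) = 0
ReLU(6.2) = 6.2
Active neurons (>0): 4

4


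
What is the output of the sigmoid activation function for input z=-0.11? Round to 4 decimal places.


sigmoid(z) = 1 / (1 + exp(-z))
exp(-(-0.11)) = exp(0.11) = 1.1163
1 + 1.1163 = 2.1163
1 / 2.1163 = 0.4725

0.4725


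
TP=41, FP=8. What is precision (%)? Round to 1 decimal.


Precision = TP / (TP + FP) * 100
= 41 / (41 + 8)
= 41 / 49
= 0.8367
= 83.7%

83.7


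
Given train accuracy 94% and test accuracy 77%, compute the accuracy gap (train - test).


Gap = train_accuracy - test_accuracy
= 94 - 77
= 17%
This gap suggests the model is overfitting.

17


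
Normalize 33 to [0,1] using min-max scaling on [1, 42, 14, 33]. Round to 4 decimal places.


Min = 1, Max = 42
Range = 42 - 1 = 41
Scaled = (x - min) / (max - min)
= (33 - 1) / 41
= 32 / 41
= 0.7805

0.7805


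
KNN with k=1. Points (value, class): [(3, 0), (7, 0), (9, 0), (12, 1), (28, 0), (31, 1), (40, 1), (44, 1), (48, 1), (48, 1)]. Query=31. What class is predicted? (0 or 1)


Distances from query 31:
Point 31 (class 1): distance = 0
K=1 nearest neighbors: classes = [1]
Votes for class 1: 1 / 1
Majority vote => class 1

1


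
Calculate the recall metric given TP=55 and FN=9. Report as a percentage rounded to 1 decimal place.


Recall = TP / (TP + FN) * 100
= 55 / (55 + 9)
= 55 / 64
= 0.8594
= 85.9%

85.9


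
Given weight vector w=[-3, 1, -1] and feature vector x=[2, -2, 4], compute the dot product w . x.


Element-wise products:
-3 * 2 = -6
1 * -2 = -2
-1 * 4 = -4
Sum = -6 + -2 + -4
= -12

-12


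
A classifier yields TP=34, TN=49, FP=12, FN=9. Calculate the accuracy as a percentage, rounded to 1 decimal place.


Accuracy = (TP + TN) / (TP + TN + FP + FN) * 100
= (34 + 49) / (34 + 49 + 12 + 9)
= 83 / 104
= 0.7981
= 79.8%

79.8


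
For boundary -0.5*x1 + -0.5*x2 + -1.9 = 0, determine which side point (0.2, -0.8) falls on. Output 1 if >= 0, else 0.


Compute -0.5 * 0.2 + -0.5 * -0.8 + -1.9
= -0.1 + 0.4 + -1.9
= -1.6
Since -1.6 < 0, the point is on the negative side.

0


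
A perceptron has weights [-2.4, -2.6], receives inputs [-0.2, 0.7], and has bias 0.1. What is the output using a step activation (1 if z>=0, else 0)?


z = w . x + b
= -2.4*-0.2 + -2.6*0.7 + 0.1
= 0.48 + -1.82 + 0.1
= -1.34 + 0.1
= -1.24
Since z = -1.24 < 0, output = 0

0


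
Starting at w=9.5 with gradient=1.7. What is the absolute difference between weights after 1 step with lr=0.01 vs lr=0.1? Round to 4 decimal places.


With lr=0.01: w_new = 9.5 - 0.01 * 1.7 = 9.483
With lr=0.1: w_new = 9.5 - 0.1 * 1.7 = 9.33
Absolute difference = |9.483 - 9.33|
= 0.1530

0.1530


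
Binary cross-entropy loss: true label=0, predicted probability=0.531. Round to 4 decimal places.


For y=0: Loss = -log(1-p)
= -log(1 - 0.531)
= -log(0.469)
= -(-0.7572)
= 0.7572

0.7572


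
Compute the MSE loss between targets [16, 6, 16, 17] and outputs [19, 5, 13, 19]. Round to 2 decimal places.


Differences: [-3, 1, 3, -2]
Squared errors: [9, 1, 9, 4]
Sum of squared errors = 23
MSE = 23 / 4 = 5.75

5.75


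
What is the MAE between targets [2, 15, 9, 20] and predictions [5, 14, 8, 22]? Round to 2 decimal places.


Absolute errors: [3, 1, 1, 2]
Sum of absolute errors = 7
MAE = 7 / 4 = 1.75

1.75


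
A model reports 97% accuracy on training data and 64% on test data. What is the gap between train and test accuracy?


Gap = train_accuracy - test_accuracy
= 97 - 64
= 33%
This large gap strongly indicates overfitting.

33


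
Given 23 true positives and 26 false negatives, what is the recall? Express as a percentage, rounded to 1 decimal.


Recall = TP / (TP + FN) * 100
= 23 / (23 + 26)
= 23 / 49
= 0.4694
= 46.9%

46.9


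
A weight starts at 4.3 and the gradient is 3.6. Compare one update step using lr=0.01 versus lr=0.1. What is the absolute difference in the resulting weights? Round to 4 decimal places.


With lr=0.01: w_new = 4.3 - 0.01 * 3.6 = 4.264
With lr=0.1: w_new = 4.3 - 0.1 * 3.6 = 3.94
Absolute difference = |4.264 - 3.94|
= 0.3240

0.3240


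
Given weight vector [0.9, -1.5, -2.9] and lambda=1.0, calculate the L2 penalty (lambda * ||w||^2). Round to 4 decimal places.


Squaring each weight:
0.9^2 = 0.81
(-1.5)^2 = 2.25
(-2.9)^2 = 8.41
Sum of squares = 11.47
Penalty = 1.0 * 11.47 = 11.4700

11.4700


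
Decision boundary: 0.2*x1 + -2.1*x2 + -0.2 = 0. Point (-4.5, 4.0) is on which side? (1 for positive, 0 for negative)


Compute 0.2 * -4.5 + -2.1 * 4.0 + -0.2
= -0.9 + -8.4 + -0.2
= -9.5
Since -9.5 < 0, the point is on the negative side.

0


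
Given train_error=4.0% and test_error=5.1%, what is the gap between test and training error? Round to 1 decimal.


Generalization gap = test_error - train_error
= 5.1 - 4.0
= 1.1%
A small gap suggests good generalization.

1.1


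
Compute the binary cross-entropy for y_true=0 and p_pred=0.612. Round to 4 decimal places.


For y=0: Loss = -log(1-p)
= -log(1 - 0.612)
= -log(0.388)
= -(-0.9467)
= 0.9467

0.9467


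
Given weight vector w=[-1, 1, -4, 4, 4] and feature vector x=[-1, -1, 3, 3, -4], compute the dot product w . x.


Element-wise products:
-1 * -1 = 1
1 * -1 = -1
-4 * 3 = -12
4 * 3 = 12
4 * -4 = -16
Sum = 1 + -1 + -12 + 12 + -16
= -16

-16


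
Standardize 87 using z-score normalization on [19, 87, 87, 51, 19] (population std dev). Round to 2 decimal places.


Mean = (19 + 87 + 87 + 51 + 19) / 5 = 52.6
Variance = sum((x_i - mean)^2) / n = 925.44
Std = sqrt(925.44) = 30.421
Z = (x - mean) / std
= (87 - 52.6) / 30.421
= 34.4 / 30.421
= 1.13

1.13


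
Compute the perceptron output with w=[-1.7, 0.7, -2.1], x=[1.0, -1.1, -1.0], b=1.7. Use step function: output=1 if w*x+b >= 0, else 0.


z = w . x + b
= -1.7*1.0 + 0.7*-1.1 + -2.1*-1.0 + 1.7
= -1.7 + -0.77 + 2.1 + 1.7
= -0.37 + 1.7
= 1.33
Since z = 1.33 >= 0, output = 1

1


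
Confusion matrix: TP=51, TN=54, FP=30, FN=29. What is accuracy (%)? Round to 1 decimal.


Accuracy = (TP + TN) / (TP + TN + FP + FN) * 100
= (51 + 54) / (51 + 54 + 30 + 29)
= 105 / 164
= 0.6402
= 64.0%

64.0


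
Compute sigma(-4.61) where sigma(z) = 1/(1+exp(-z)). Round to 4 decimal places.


sigmoid(z) = 1 / (1 + exp(-z))
exp(-(-4.61)) = exp(4.61) = 100.4841
1 + 100.4841 = 101.4841
1 / 101.4841 = 0.0099

0.0099


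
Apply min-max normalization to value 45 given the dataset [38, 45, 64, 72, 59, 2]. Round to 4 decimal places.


Min = 2, Max = 72
Range = 72 - 2 = 70
Scaled = (x - min) / (max - min)
= (45 - 2) / 70
= 43 / 70
= 0.6143

0.6143


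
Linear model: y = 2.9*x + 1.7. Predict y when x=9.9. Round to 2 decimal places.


y = 2.9 * 9.9 + (1.7)
= 28.71 + (1.7)
= 30.41

30.41


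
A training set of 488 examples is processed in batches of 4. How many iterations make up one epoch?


Iterations per epoch = dataset_size / batch_size
= 488 / 4
= 122

122


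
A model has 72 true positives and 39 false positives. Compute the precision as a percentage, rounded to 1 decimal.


Precision = TP / (TP + FP) * 100
= 72 / (72 + 39)
= 72 / 111
= 0.6486
= 64.9%

64.9


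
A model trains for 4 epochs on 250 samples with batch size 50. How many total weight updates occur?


Iterations per epoch = 250 / 50 = 5
Total updates = iterations_per_epoch * epochs
= 5 * 4
= 20

20


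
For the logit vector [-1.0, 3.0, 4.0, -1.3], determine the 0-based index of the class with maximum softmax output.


Softmax is a monotonic transformation, so it preserves the argmax.
We need to find the index of the maximum logit.
Index 0: -1.0
Index 1: 3.0
Index 2: 4.0
Index 3: -1.3
Maximum logit = 4.0 at index 2

2


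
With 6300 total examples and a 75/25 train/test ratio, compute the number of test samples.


Train samples = 6300 * 75% = 4725
Test samples = 6300 - 4725
= 1575

1575


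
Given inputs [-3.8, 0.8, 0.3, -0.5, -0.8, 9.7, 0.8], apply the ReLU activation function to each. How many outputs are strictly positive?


ReLU(x) = max(0, x) for each element:
ReLU(-3.8) = 0
ReLU(0.8) = 0.8
ReLU(0.3) = 0.3
ReLU(-0.5) = 0
ReLU(-0.8) = 0
ReLU(9.7) = 9.7
ReLU(0.8) = 0.8
Active neurons (>0): 4

4


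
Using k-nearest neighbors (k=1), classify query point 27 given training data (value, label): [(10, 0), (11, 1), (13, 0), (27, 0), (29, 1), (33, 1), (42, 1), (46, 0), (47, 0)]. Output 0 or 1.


Distances from query 27:
Point 27 (class 0): distance = 0
K=1 nearest neighbors: classes = [0]
Votes for class 1: 0 / 1
Majority vote => class 0

0


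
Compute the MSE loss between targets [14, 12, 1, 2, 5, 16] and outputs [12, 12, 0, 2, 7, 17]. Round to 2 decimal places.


Differences: [2, 0, 1, 0, -2, -1]
Squared errors: [4, 0, 1, 0, 4, 1]
Sum of squared errors = 10
MSE = 10 / 6 = 1.67

1.67


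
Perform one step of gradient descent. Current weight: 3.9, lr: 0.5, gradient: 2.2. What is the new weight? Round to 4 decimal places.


w_new = w_old - lr * gradient
= 3.9 - 0.5 * 2.2
= 3.9 - (1.1)
= 2.8000

2.8000


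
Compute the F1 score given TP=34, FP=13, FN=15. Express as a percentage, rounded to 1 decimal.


Precision = TP / (TP + FP) = 34 / 47 = 0.7234
Recall = TP / (TP + FN) = 34 / 49 = 0.6939
F1 = 2 * P * R / (P + R)
= 2 * 0.7234 * 0.6939 / (0.7234 + 0.6939)
= 1.0039 / 1.4173
= 0.7083
As percentage: 70.8%

70.8


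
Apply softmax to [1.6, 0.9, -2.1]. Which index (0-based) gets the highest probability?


Softmax is a monotonic transformation, so it preserves the argmax.
We need to find the index of the maximum logit.
Index 0: 1.6
Index 1: 0.9
Index 2: -2.1
Maximum logit = 1.6 at index 0

0


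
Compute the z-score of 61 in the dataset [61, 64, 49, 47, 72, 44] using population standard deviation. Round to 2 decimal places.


Mean = (61 + 64 + 49 + 47 + 72 + 44) / 6 = 56.1667
Variance = sum((x_i - mean)^2) / n = 103.1389
Std = sqrt(103.1389) = 10.1557
Z = (x - mean) / std
= (61 - 56.1667) / 10.1557
= 4.8333 / 10.1557
= 0.48

0.48


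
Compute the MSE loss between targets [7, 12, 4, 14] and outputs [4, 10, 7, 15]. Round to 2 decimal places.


Differences: [3, 2, -3, -1]
Squared errors: [9, 4, 9, 1]
Sum of squared errors = 23
MSE = 23 / 4 = 5.75

5.75


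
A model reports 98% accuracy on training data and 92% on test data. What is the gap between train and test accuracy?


Gap = train_accuracy - test_accuracy
= 98 - 92
= 6%
This moderate gap may indicate mild overfitting.

6


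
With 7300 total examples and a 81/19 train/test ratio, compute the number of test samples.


Train samples = 7300 * 81% = 5913
Test samples = 7300 - 5913
= 1387

1387


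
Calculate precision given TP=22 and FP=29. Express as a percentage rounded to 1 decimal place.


Precision = TP / (TP + FP) * 100
= 22 / (22 + 29)
= 22 / 51
= 0.4314
= 43.1%

43.1


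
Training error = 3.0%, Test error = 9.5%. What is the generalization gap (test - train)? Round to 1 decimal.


Generalization gap = test_error - train_error
= 9.5 - 3.0
= 6.5%
A moderate gap.

6.5


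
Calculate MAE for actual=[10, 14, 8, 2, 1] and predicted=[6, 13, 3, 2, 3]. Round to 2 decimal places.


Absolute errors: [4, 1, 5, 0, 2]
Sum of absolute errors = 12
MAE = 12 / 5 = 2.40

2.40


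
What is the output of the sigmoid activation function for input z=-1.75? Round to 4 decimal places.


sigmoid(z) = 1 / (1 + exp(-z))
exp(-(-1.75)) = exp(1.75) = 5.7546
1 + 5.7546 = 6.7546
1 / 6.7546 = 0.1480

0.1480


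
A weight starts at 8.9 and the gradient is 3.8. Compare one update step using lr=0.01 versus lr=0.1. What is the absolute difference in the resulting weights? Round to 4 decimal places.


With lr=0.01: w_new = 8.9 - 0.01 * 3.8 = 8.862
With lr=0.1: w_new = 8.9 - 0.1 * 3.8 = 8.52
Absolute difference = |8.862 - 8.52|
= 0.3420

0.3420


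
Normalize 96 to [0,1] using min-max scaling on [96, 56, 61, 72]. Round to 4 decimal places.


Min = 56, Max = 96
Range = 96 - 56 = 40
Scaled = (x - min) / (max - min)
= (96 - 56) / 40
= 40 / 40
= 1.0000

1.0000


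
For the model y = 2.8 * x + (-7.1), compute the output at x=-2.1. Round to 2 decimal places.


y = 2.8 * -2.1 + (-7.1)
= -5.88 + (-7.1)
= -12.98

-12.98


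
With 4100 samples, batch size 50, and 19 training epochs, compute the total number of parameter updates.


Iterations per epoch = 4100 / 50 = 82
Total updates = iterations_per_epoch * epochs
= 82 * 19
= 1558

1558


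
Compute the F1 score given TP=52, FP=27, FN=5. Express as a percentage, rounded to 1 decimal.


Precision = TP / (TP + FP) = 52 / 79 = 0.6582
Recall = TP / (TP + FN) = 52 / 57 = 0.9123
F1 = 2 * P * R / (P + R)
= 2 * 0.6582 * 0.9123 / (0.6582 + 0.9123)
= 1.201 / 1.5705
= 0.7647
As percentage: 76.5%

76.5


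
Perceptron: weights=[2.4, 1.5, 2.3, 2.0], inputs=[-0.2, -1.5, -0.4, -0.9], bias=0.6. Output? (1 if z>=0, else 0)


z = w . x + b
= 2.4*-0.2 + 1.5*-1.5 + 2.3*-0.4 + 2.0*-0.9 + 0.6
= -0.48 + -2.25 + -0.92 + -1.8 + 0.6
= -5.45 + 0.6
= -4.85
Since z = -4.85 < 0, output = 0

0


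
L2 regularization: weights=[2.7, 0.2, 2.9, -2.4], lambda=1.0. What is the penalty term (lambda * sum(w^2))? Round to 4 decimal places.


Squaring each weight:
2.7^2 = 7.29
0.2^2 = 0.04
2.9^2 = 8.41
(-2.4)^2 = 5.76
Sum of squares = 21.5
Penalty = 1.0 * 21.5 = 21.5000

21.5000


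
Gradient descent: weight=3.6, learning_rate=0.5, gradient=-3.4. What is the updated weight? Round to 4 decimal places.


w_new = w_old - lr * gradient
= 3.6 - 0.5 * -3.4
= 3.6 - (-1.7)
= 5.3000

5.3000


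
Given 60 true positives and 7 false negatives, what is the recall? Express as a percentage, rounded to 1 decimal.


Recall = TP / (TP + FN) * 100
= 60 / (60 + 7)
= 60 / 67
= 0.8955
= 89.6%

89.6


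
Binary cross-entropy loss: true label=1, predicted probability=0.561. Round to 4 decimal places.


For y=1: Loss = -log(p)
= -log(0.561)
= -(-0.578)
= 0.5780

0.5780


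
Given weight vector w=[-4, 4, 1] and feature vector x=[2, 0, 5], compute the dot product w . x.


Element-wise products:
-4 * 2 = -8
4 * 0 = 0
1 * 5 = 5
Sum = -8 + 0 + 5
= -3

-3


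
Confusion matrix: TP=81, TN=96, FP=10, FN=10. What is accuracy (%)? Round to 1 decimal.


Accuracy = (TP + TN) / (TP + TN + FP + FN) * 100
= (81 + 96) / (81 + 96 + 10 + 10)
= 177 / 197
= 0.8985
= 89.8%

89.8


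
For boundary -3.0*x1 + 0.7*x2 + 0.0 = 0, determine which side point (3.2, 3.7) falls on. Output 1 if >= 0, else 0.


Compute -3.0 * 3.2 + 0.7 * 3.7 + 0.0
= -9.6 + 2.59 + 0.0
= -7.01
Since -7.01 < 0, the point is on the negative side.

0


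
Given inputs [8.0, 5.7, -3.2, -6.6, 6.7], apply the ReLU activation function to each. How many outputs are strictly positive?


ReLU(x) = max(0, x) for each element:
ReLU(8.0) = 8.0
ReLU(5.7) = 5.7
ReLU(-3.2) = 0
ReLU(-6.6) = 0
ReLU(6.7) = 6.7
Active neurons (>0): 3

3


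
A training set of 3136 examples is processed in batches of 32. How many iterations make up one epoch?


Iterations per epoch = dataset_size / batch_size
= 3136 / 32
= 98

98


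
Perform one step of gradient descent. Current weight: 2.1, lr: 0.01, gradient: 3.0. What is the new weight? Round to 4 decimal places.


w_new = w_old - lr * gradient
= 2.1 - 0.01 * 3.0
= 2.1 - (0.03)
= 2.0700

2.0700


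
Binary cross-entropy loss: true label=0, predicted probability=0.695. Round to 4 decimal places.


For y=0: Loss = -log(1-p)
= -log(1 - 0.695)
= -log(0.305)
= -(-1.1874)
= 1.1874

1.1874


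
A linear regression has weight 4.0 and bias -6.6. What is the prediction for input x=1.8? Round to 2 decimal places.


y = 4.0 * 1.8 + (-6.6)
= 7.2 + (-6.6)
= 0.60

0.60


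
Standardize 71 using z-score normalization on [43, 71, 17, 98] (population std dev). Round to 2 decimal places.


Mean = (43 + 71 + 17 + 98) / 4 = 57.25
Variance = sum((x_i - mean)^2) / n = 918.1875
Std = sqrt(918.1875) = 30.3016
Z = (x - mean) / std
= (71 - 57.25) / 30.3016
= 13.75 / 30.3016
= 0.45

0.45


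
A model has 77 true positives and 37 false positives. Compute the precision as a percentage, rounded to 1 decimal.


Precision = TP / (TP + FP) * 100
= 77 / (77 + 37)
= 77 / 114
= 0.6754
= 67.5%

67.5


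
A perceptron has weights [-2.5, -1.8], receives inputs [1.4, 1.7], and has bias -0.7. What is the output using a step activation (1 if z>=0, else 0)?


z = w . x + b
= -2.5*1.4 + -1.8*1.7 + -0.7
= -3.5 + -3.06 + -0.7
= -6.56 + -0.7
= -7.26
Since z = -7.26 < 0, output = 0

0


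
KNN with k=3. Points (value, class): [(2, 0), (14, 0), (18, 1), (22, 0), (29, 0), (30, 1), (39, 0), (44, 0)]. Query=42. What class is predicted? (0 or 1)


Distances from query 42:
Point 44 (class 0): distance = 2
Point 39 (class 0): distance = 3
Point 30 (class 1): distance = 12
K=3 nearest neighbors: classes = [0, 0, 1]
Votes for class 1: 1 / 3
Majority vote => class 0

0


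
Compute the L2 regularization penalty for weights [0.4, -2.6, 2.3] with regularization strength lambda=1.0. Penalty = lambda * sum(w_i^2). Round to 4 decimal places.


Squaring each weight:
0.4^2 = 0.16
(-2.6)^2 = 6.76
2.3^2 = 5.29
Sum of squares = 12.21
Penalty = 1.0 * 12.21 = 12.2100

12.2100


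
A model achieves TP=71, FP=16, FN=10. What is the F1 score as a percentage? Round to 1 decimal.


Precision = TP / (TP + FP) = 71 / 87 = 0.8161
Recall = TP / (TP + FN) = 71 / 81 = 0.8765
F1 = 2 * P * R / (P + R)
= 2 * 0.8161 * 0.8765 / (0.8161 + 0.8765)
= 1.4307 / 1.6926
= 0.8452
As percentage: 84.5%

84.5


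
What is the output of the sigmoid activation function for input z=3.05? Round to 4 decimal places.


sigmoid(z) = 1 / (1 + exp(-z))
exp(-(3.05)) = exp(-3.05) = 0.0474
1 + 0.0474 = 1.0474
1 / 1.0474 = 0.9548

0.9548


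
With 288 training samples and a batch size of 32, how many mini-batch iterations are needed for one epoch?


Iterations per epoch = dataset_size / batch_size
= 288 / 32
= 9

9


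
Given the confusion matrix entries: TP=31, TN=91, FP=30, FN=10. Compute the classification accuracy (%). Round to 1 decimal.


Accuracy = (TP + TN) / (TP + TN + FP + FN) * 100
= (31 + 91) / (31 + 91 + 30 + 10)
= 122 / 162
= 0.7531
= 75.3%

75.3


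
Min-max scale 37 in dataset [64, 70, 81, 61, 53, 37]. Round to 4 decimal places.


Min = 37, Max = 81
Range = 81 - 37 = 44
Scaled = (x - min) / (max - min)
= (37 - 37) / 44
= 0 / 44
= 0.0000

0.0000


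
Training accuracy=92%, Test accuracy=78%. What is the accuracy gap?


Gap = train_accuracy - test_accuracy
= 92 - 78
= 14%
This gap suggests the model is overfitting.

14


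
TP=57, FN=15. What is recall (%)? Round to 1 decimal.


Recall = TP / (TP + FN) * 100
= 57 / (57 + 15)
= 57 / 72
= 0.7917
= 79.2%

79.2


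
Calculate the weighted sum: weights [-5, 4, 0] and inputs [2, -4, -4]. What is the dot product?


Element-wise products:
-5 * 2 = -10
4 * -4 = -16
0 * -4 = 0
Sum = -10 + -16 + 0
= -26

-26


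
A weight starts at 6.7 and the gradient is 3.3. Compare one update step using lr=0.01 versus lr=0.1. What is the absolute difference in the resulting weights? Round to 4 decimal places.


With lr=0.01: w_new = 6.7 - 0.01 * 3.3 = 6.667
With lr=0.1: w_new = 6.7 - 0.1 * 3.3 = 6.37
Absolute difference = |6.667 - 6.37|
= 0.2970

0.2970


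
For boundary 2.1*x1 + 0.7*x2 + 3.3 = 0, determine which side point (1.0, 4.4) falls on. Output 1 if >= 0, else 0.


Compute 2.1 * 1.0 + 0.7 * 4.4 + 3.3
= 2.1 + 3.08 + 3.3
= 8.48
Since 8.48 >= 0, the point is on the positive side.

1


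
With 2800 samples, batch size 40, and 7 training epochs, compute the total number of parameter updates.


Iterations per epoch = 2800 / 40 = 70
Total updates = iterations_per_epoch * epochs
= 70 * 7
= 490

490


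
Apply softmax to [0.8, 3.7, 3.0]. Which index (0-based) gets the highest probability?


Softmax is a monotonic transformation, so it preserves the argmax.
We need to find the index of the maximum logit.
Index 0: 0.8
Index 1: 3.7
Index 2: 3.0
Maximum logit = 3.7 at index 1

1


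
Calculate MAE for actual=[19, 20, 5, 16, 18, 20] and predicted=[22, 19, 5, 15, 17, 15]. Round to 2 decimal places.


Absolute errors: [3, 1, 0, 1, 1, 5]
Sum of absolute errors = 11
MAE = 11 / 6 = 1.83

1.83


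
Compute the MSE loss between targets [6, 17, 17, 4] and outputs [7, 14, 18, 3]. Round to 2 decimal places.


Differences: [-1, 3, -1, 1]
Squared errors: [1, 9, 1, 1]
Sum of squared errors = 12
MSE = 12 / 4 = 3.00

3.00


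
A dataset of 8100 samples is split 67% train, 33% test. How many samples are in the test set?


Train samples = 8100 * 67% = 5427
Test samples = 8100 - 5427
= 2673

2673


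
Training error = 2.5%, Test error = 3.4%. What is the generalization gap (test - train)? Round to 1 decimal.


Generalization gap = test_error - train_error
= 3.4 - 2.5
= 0.9%
A small gap suggests good generalization.

0.9


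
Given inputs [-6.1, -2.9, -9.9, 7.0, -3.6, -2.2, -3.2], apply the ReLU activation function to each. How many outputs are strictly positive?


ReLU(x) = max(0, x) for each element:
ReLU(-6.1) = 0
ReLU(-2.9) = 0
ReLU(-9.9) = 0
ReLU(7.0) = 7.0
ReLU(-3.6) = 0
ReLU(-2.2) = 0
ReLU(-3.2) = 0
Active neurons (>0): 1

1


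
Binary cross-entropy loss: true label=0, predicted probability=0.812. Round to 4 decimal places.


For y=0: Loss = -log(1-p)
= -log(1 - 0.812)
= -log(0.188)
= -(-1.6713)
= 1.6713

1.6713


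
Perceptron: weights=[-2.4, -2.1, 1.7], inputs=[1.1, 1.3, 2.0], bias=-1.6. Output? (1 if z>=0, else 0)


z = w . x + b
= -2.4*1.1 + -2.1*1.3 + 1.7*2.0 + -1.6
= -2.64 + -2.73 + 3.4 + -1.6
= -1.97 + -1.6
= -3.57
Since z = -3.57 < 0, output = 0

0


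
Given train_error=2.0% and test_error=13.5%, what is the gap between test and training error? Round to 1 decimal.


Generalization gap = test_error - train_error
= 13.5 - 2.0
= 11.5%
A large gap suggests overfitting.

11.5


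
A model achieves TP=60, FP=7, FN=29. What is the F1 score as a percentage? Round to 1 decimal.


Precision = TP / (TP + FP) = 60 / 67 = 0.8955
Recall = TP / (TP + FN) = 60 / 89 = 0.6742
F1 = 2 * P * R / (P + R)
= 2 * 0.8955 * 0.6742 / (0.8955 + 0.6742)
= 1.2074 / 1.5697
= 0.7692
As percentage: 76.9%

76.9


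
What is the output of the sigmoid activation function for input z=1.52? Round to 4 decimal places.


sigmoid(z) = 1 / (1 + exp(-z))
exp(-(1.52)) = exp(-1.52) = 0.2187
1 + 0.2187 = 1.2187
1 / 1.2187 = 0.8205

0.8205


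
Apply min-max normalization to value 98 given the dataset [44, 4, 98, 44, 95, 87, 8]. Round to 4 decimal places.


Min = 4, Max = 98
Range = 98 - 4 = 94
Scaled = (x - min) / (max - min)
= (98 - 4) / 94
= 94 / 94
= 1.0000

1.0000


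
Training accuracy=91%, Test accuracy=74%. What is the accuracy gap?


Gap = train_accuracy - test_accuracy
= 91 - 74
= 17%
This gap suggests the model is overfitting.

17


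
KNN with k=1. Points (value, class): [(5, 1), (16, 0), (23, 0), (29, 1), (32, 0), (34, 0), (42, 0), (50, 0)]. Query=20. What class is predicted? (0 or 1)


Distances from query 20:
Point 23 (class 0): distance = 3
K=1 nearest neighbors: classes = [0]
Votes for class 1: 0 / 1
Majority vote => class 0

0


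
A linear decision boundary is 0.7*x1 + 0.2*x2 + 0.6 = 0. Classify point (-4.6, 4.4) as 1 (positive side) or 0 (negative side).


Compute 0.7 * -4.6 + 0.2 * 4.4 + 0.6
= -3.22 + 0.88 + 0.6
= -1.74
Since -1.74 < 0, the point is on the negative side.

0


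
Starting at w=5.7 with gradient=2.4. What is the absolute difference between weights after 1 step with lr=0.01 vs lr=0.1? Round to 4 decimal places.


With lr=0.01: w_new = 5.7 - 0.01 * 2.4 = 5.676
With lr=0.1: w_new = 5.7 - 0.1 * 2.4 = 5.46
Absolute difference = |5.676 - 5.46|
= 0.2160

0.2160


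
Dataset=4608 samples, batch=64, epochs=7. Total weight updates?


Iterations per epoch = 4608 / 64 = 72
Total updates = iterations_per_epoch * epochs
= 72 * 7
= 504

504


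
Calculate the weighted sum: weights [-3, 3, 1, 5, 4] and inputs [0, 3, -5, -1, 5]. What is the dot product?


Element-wise products:
-3 * 0 = 0
3 * 3 = 9
1 * -5 = -5
5 * -1 = -5
4 * 5 = 20
Sum = 0 + 9 + -5 + -5 + 20
= 19

19


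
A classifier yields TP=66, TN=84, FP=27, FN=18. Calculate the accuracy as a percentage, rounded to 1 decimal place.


Accuracy = (TP + TN) / (TP + TN + FP + FN) * 100
= (66 + 84) / (66 + 84 + 27 + 18)
= 150 / 195
= 0.7692
= 76.9%

76.9


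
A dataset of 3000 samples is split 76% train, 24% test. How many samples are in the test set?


Train samples = 3000 * 76% = 2280
Test samples = 3000 - 2280
= 720

720


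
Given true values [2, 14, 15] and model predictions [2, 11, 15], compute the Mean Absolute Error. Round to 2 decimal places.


Absolute errors: [0, 3, 0]
Sum of absolute errors = 3
MAE = 3 / 3 = 1.00

1.00


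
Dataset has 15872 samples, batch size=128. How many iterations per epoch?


Iterations per epoch = dataset_size / batch_size
= 15872 / 128
= 124

124


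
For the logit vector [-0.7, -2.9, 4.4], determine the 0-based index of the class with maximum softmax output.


Softmax is a monotonic transformation, so it preserves the argmax.
We need to find the index of the maximum logit.
Index 0: -0.7
Index 1: -2.9
Index 2: 4.4
Maximum logit = 4.4 at index 2

2
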